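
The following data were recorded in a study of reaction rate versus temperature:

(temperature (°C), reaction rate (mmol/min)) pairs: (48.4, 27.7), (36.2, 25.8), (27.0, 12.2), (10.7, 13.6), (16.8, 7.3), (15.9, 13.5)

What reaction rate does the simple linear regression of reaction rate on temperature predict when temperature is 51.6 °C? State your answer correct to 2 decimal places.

n = 6, Σx = 155, Σy = 100.1, Σxy = 3086.85, Σx² = 5031.54
Sxx = Σx² − (Σx)²/n = 5031.54 − 4004.166667 = 1027.373333
Sxy = Σxy − (Σx)(Σy)/n = 3086.85 − 2585.916667 = 500.933333
b = Sxy/Sxx = 500.933333/1027.373333 = 0.487586
a = ȳ − b·x̄ = 16.683333 − 0.487586·25.833333 = 4.087350
ŷ(51.6) = a + b·51.6 = 4.087350 + 0.487586·51.6 = 29.246811

29.25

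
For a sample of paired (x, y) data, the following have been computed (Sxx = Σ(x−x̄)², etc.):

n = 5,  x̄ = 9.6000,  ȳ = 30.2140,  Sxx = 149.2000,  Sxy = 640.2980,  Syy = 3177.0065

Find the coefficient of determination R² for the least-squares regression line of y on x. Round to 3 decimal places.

0.865

R² = Sxy²/(Sxx·Syy) = (640.298)²/(149.2·3177.0065) = 0.864923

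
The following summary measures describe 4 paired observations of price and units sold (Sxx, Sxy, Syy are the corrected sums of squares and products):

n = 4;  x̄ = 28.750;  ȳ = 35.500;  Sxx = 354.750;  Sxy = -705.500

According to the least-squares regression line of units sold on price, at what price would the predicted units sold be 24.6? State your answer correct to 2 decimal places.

b = Sxy/Sxx = -705.5/354.75 = -1.988724
a = ȳ − b·x̄ = 35.5 − (-1.988724)·28.75 = 92.675828
Set a + b·x = 24.6: x = (24.6 − 92.675828) / (-1.988724) = 34.230900

34.23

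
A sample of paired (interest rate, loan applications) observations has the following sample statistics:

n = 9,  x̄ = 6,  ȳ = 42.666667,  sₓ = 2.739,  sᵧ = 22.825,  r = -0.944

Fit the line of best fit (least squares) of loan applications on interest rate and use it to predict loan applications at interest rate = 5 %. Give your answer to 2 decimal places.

b = r · sᵧ/sₓ = -0.944 · 22.825/2.739 = -7.866667
a = ȳ − b·x̄ = 42.666667 − (-7.866667)·6 = 89.866667
ŷ(5) = a + b·5 = 89.866667 + (-7.866667)·5 = 50.533334

50.53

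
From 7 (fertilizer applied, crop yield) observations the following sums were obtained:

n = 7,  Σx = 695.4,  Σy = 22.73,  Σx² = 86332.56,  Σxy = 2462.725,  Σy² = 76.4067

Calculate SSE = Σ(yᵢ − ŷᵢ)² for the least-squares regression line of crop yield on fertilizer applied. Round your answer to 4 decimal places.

0.1709

Sxx = Σx² − (Σx)²/n = 86332.56 − 69083.022857 = 17249.537143
Sxy = Σxy − (Σx)(Σy)/n = 2462.725 − 2258.063143 = 204.661857
Syy = Σy² − (Σy)²/n = 76.4067 − 73.807557 = 2.599143
b = Sxy/Sxx = 204.661857/17249.537143 = 0.011865
SSE = Syy − b·Sxy = 2.599143 − 0.011865·204.661857 = 0.170876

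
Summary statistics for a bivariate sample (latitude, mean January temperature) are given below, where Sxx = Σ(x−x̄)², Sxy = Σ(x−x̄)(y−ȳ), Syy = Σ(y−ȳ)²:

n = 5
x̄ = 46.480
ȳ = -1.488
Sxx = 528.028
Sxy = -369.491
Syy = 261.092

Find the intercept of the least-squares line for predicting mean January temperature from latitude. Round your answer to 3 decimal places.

31.037

b = Sxy/Sxx = -369.491/528.028 = -0.699756
a = ȳ − b·x̄ = -1.488 − (-0.699756)·46.48 = 31.036680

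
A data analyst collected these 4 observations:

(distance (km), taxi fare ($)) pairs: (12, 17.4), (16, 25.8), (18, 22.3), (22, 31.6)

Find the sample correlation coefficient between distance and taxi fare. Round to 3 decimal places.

0.904

n = 4, Σx = 68, Σy = 97.1, Σxy = 1718.2, Σx² = 1208, Σy² = 2464.25
Sxx = Σx² − (Σx)²/n = 1208 − 1156 = 52
Sxy = Σxy − (Σx)(Σy)/n = 1718.2 − 1650.7 = 67.5
Syy = Σy² − (Σy)²/n = 2464.25 − 2357.1025 = 107.1475
r = Sxy/√(Sxx·Syy) = 67.5/√(5571.67) = 67.5/74.643620 = 0.904297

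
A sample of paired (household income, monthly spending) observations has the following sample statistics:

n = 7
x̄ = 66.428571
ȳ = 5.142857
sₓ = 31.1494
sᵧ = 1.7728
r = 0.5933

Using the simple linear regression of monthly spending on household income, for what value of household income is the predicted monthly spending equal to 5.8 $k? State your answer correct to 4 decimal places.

85.8900

b = r · sᵧ/sₓ = 0.5933 · 1.7728/31.1494 = 0.033766
a = ȳ − b·x̄ = 5.142857 − 0.033766·66.428571 = 2.899805
Set a + b·x = 5.8: x = (5.8 − 2.899805) / 0.033766 = 85.890034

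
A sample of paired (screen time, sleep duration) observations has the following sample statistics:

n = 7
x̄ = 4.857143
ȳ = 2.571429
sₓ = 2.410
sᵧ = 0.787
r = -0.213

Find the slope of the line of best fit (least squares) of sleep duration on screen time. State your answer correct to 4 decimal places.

-0.0696

b = r · sᵧ/sₓ = -0.213 · 0.787/2.41 = -0.069556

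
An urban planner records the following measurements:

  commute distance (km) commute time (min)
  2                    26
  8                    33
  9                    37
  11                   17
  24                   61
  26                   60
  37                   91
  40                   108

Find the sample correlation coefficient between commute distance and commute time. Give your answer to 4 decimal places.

0.9536

n = 8, Σx = 157, Σy = 433, Σxy = 11547, Σx² = 4491, Σy² = 30689
Sxx = Σx² − (Σx)²/n = 4491 − 3081.125 = 1409.875
Sxy = Σxy − (Σx)(Σy)/n = 11547 − 8497.625 = 3049.375
Syy = Σy² − (Σy)²/n = 30689 − 23436.125 = 7252.875
r = Sxy/√(Sxx·Syy) = 3049.375/√(10225647.140625) = 3049.375/3197.756579 = 0.953598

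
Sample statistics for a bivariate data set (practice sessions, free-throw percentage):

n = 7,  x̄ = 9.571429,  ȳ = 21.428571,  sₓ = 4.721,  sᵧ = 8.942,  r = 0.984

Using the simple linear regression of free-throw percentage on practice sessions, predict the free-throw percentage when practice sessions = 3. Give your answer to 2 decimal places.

9.18

b = r · sᵧ/sₓ = 0.984 · 8.942/4.721 = 1.863785
a = ȳ − b·x̄ = 21.428571 − 1.863785·9.571429 = 3.589487
ŷ(3) = a + b·3 = 3.589487 + 1.863785·3 = 9.180842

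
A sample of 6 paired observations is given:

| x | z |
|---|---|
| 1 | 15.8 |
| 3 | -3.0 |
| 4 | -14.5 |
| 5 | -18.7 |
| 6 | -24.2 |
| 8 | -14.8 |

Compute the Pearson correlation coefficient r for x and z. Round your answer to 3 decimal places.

n = 6, Σx = 27, Σy = -59.4, Σxy = -408.3, Σx² = 151, Σy² = 1623.26
Sxx = Σx² − (Σx)²/n = 151 − 121.5 = 29.5
Sxy = Σxy − (Σx)(Σy)/n = -408.3 − (-267.3) = -141
Syy = Σy² − (Σy)²/n = 1623.26 − 588.06 = 1035.2
r = Sxy/√(Sxx·Syy) = -141/√(30538.4) = -141/174.752396 = -0.806856

-0.807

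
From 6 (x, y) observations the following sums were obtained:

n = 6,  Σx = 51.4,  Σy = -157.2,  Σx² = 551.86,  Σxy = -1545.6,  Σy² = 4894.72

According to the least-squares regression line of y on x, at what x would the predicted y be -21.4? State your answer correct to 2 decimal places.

Sxx = Σx² − (Σx)²/n = 551.86 − 440.326667 = 111.533333
Sxy = Σxy − (Σx)(Σy)/n = -1545.6 − (-1346.68) = -198.92
b = Sxy/Sxx = -198.92/111.533333 = -1.783503
a = ȳ − b·x̄ = -26.2 − (-1.783503)·8.566667 = -10.921327
Set a + b·x = -21.4: x = (-21.4 − (-10.921327)) / (-1.783503) = 5.875333

5.88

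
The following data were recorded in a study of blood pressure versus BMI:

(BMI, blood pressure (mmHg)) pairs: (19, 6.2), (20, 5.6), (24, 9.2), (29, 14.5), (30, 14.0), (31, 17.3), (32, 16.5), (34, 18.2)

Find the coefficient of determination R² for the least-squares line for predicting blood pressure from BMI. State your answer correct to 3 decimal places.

n = 8, Σx = 219, Σy = 101.5, Σxy = 2974.2, Σx² = 6219, Σy² = 1463.47
Sxx = Σx² − (Σx)²/n = 6219 − 5995.125 = 223.875
Sxy = Σxy − (Σx)(Σy)/n = 2974.2 − 2778.5625 = 195.6375
Syy = Σy² − (Σy)²/n = 1463.47 − 1287.78125 = 175.68875
R² = Sxy²/(Sxx·Syy) = (195.6375)²/(223.875·175.68875) = 0.973094

0.973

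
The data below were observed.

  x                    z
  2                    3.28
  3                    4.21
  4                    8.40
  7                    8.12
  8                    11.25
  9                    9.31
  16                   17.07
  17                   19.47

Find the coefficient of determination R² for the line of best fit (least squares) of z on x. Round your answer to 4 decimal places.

0.9427

n = 8, Σx = 66, Σy = 81.11, Σxy = 887.53, Σx² = 768, Σy² = 1048.6813
Sxx = Σx² − (Σx)²/n = 768 − 544.5 = 223.5
Sxy = Σxy − (Σx)(Σy)/n = 887.53 − 669.1575 = 218.3725
Syy = Σy² − (Σy)²/n = 1048.6813 − 822.354012 = 226.327288
R² = Sxy²/(Sxx·Syy) = (218.3725)²/(223.5·226.327288) = 0.942717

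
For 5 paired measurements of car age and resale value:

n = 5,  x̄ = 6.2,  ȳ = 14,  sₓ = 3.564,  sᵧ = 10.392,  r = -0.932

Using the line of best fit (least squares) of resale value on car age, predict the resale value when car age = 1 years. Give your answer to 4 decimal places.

28.1313

b = r · sᵧ/sₓ = -0.932 · 10.392/3.564 = -2.717549
a = ȳ − b·x̄ = 14 − (-2.717549)·6.2 = 30.848803
ŷ(1) = a + b·1 = 30.848803 + (-2.717549)·1 = 28.131254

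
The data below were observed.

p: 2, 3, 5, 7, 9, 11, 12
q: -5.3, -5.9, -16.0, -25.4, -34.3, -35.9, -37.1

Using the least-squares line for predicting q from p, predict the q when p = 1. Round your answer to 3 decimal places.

n = 7, Σx = 49, Σy = -159.9, Σxy = -1434.9, Σx² = 433
Sxx = Σx² − (Σx)²/n = 433 − 343 = 90
Sxy = Σxy − (Σx)(Σy)/n = -1434.9 − (-1119.3) = -315.6
b = Sxy/Sxx = -315.6/90 = -3.506667
a = ȳ − b·x̄ = -22.842857 − (-3.506667)·7 = 1.703810
ŷ(1) = a + b·1 = 1.703810 + (-3.506667)·1 = -1.802857

-1.803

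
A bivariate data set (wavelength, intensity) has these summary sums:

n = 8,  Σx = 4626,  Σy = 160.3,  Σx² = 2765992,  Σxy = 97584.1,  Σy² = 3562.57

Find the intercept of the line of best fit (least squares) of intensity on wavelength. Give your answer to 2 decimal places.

Sxx = Σx² − (Σx)²/n = 2765992 − 2674984.5 = 91007.5
Sxy = Σxy − (Σx)(Σy)/n = 97584.1 − 92693.475 = 4890.625
b = Sxy/Sxx = 4890.625/91007.5 = 0.053739
a = ȳ − b·x̄ = 20.0375 − 0.053739·578.25 = -11.036905

-11.04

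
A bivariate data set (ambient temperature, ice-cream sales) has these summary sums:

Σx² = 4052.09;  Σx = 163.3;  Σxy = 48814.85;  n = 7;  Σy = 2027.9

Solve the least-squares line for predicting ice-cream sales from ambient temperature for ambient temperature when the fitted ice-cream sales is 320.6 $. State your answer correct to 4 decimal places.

28.3021

Sxx = Σx² − (Σx)²/n = 4052.09 − 3809.555714 = 242.534286
Sxy = Σxy − (Σx)(Σy)/n = 48814.85 − 47308.01 = 1506.84
b = Sxy/Sxx = 1506.84/242.534286 = 6.212895
a = ȳ − b·x̄ = 289.7 − 6.212895·23.328571 = 144.762040
Set a + b·x = 320.6: x = (320.6 − 144.762040) / 6.212895 = 28.302098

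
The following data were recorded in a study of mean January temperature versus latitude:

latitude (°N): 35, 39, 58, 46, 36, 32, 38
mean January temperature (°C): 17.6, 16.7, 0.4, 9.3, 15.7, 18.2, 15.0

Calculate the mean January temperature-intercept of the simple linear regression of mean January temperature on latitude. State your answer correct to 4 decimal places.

n = 7, Σx = 284, Σy = 92.9, Σxy = 3435.9, Σx² = 11990
Sxx = Σx² − (Σx)²/n = 11990 − 11522.285714 = 467.714286
Sxy = Σxy − (Σx)(Σy)/n = 3435.9 − 3769.085714 = -333.185714
b = Sxy/Sxx = -333.185714/467.714286 = -0.712370
a = ȳ − b·x̄ = 13.271429 − (-0.712370)·40.571429 = 42.173305

42.1733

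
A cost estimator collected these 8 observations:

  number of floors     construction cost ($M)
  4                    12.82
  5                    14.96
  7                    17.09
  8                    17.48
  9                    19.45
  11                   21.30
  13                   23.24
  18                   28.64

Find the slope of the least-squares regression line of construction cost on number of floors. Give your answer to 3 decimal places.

n = 8, Σx = 75, Σy = 154.98, Σxy = 1612.54, Σx² = 849
Sxx = Σx² − (Σx)²/n = 849 − 703.125 = 145.875
Sxy = Σxy − (Σx)(Σy)/n = 1612.54 − 1452.9375 = 159.6025
b = Sxy/Sxx = 159.6025/145.875 = 1.094105

1.094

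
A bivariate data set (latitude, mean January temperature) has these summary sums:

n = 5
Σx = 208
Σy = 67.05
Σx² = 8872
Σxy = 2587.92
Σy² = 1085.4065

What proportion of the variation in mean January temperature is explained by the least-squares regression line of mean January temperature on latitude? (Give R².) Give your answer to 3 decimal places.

Sxx = Σx² − (Σx)²/n = 8872 − 8652.8 = 219.2
Sxy = Σxy − (Σx)(Σy)/n = 2587.92 − 2789.28 = -201.36
Syy = Σy² − (Σy)²/n = 1085.4065 − 899.1405 = 186.266
R² = Sxy²/(Sxx·Syy) = (-201.36)²/(219.2·186.266) = 0.993053

0.993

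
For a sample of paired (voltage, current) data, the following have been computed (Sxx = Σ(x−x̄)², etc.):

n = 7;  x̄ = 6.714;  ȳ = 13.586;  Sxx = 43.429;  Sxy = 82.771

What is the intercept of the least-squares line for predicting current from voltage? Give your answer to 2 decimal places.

0.79

b = Sxy/Sxx = 82.771/43.429 = 1.905892
a = ȳ − b·x̄ = 13.586 − 1.905892·6.714 = 0.789839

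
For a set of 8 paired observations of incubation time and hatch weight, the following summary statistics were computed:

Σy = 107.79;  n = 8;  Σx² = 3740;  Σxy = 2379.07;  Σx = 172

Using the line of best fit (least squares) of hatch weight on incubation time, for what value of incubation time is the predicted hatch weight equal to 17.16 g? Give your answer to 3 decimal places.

24.014

Sxx = Σx² − (Σx)²/n = 3740 − 3698 = 42
Sxy = Σxy − (Σx)(Σy)/n = 2379.07 − 2317.485 = 61.585
b = Sxy/Sxx = 61.585/42 = 1.466310
a = ȳ − b·x̄ = 13.47375 − 1.466310·21.5 = -18.051905
Set a + b·x = 17.16: x = (17.16 − (-18.051905)) / 1.466310 = 24.013964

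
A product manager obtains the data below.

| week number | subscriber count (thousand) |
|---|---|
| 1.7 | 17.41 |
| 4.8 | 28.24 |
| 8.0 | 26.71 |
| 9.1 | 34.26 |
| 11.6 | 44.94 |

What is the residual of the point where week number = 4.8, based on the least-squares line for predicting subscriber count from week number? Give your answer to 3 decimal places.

3.384

n = 5, Σx = 35.2, Σy = 151.56, Σxy = 1211.899, Σx² = 307.3
Sxx = Σx² − (Σx)²/n = 307.3 − 247.808 = 59.492
Sxy = Σxy − (Σx)(Σy)/n = 1211.899 − 1066.9824 = 144.9166
b = Sxy/Sxx = 144.9166/59.492 = 2.435901
a = ȳ − b·x̄ = 30.312 − 2.435901·7.04 = 13.163260
ŷ(4.8) = 13.163260 + 2.435901·4.8 = 24.855583
residual = y − ŷ = 28.24 − 24.855583 = 3.384417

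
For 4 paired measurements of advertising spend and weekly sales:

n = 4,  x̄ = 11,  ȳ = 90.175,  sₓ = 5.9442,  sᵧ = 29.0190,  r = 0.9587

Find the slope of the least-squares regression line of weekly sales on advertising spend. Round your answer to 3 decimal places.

b = r · sᵧ/sₓ = 0.9587 · 29.019/5.9442 = 4.680279

4.680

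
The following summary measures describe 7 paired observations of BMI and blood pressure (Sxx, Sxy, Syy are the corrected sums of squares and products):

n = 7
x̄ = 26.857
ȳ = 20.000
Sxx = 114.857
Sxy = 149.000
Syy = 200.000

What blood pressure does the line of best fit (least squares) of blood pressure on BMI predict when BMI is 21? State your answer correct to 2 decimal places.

12.40

b = Sxy/Sxx = 149/114.857 = 1.297265
a = ȳ − b·x̄ = 20 − 1.297265·26.857 = -14.840654
ŷ(21) = a + b·21 = -14.840654 + 1.297265·21 = 12.401917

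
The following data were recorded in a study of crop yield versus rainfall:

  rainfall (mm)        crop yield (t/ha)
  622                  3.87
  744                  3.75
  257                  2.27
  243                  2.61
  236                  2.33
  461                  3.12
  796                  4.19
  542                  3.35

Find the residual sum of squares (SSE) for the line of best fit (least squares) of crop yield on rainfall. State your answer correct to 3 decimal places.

0.206

n = 8, Σx = 3901, Σy = 25.49, Σxy = 13553.9, Σx² = 2261115, Σy² = 84.9463
Sxx = Σx² − (Σx)²/n = 2261115 − 1902225.125 = 358889.875
Sxy = Σxy − (Σx)(Σy)/n = 13553.9 − 12429.56125 = 1124.33875
Syy = Σy² − (Σy)²/n = 84.9463 − 81.217512 = 3.728788
b = Sxy/Sxx = 1124.33875/358889.875 = 0.003133
SSE = Syy − b·Sxy = 3.728788 − 0.003133·1124.33875 = 0.206432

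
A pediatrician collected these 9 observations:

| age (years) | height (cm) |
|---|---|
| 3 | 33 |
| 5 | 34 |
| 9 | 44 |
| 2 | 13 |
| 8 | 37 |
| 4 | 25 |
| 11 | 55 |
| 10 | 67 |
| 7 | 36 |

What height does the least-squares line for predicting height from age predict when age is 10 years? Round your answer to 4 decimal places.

n = 9, Σx = 59, Σy = 344, Σxy = 2614, Σx² = 469
Sxx = Σx² − (Σx)²/n = 469 − 386.777778 = 82.222222
Sxy = Σxy − (Σx)(Σy)/n = 2614 − 2255.111111 = 358.888889
b = Sxy/Sxx = 358.888889/82.222222 = 4.364865
a = ȳ − b·x̄ = 38.222222 − 4.364865·6.555556 = 9.608108
ŷ(10) = a + b·10 = 9.608108 + 4.364865·10 = 53.256757

53.2568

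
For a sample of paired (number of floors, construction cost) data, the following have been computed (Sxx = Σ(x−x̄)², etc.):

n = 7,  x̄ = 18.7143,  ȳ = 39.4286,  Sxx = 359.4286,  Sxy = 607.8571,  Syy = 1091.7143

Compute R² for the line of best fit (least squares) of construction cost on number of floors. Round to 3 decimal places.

R² = Sxy²/(Sxx·Syy) = (607.8571)²/(359.4286·1091.7143) = 0.941632

0.942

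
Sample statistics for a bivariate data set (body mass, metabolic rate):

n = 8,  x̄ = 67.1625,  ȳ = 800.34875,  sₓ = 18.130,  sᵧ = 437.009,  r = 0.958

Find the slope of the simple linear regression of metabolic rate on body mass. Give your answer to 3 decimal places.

b = r · sᵧ/sₓ = 0.958 · 437.009/18.13 = 23.091816

23.092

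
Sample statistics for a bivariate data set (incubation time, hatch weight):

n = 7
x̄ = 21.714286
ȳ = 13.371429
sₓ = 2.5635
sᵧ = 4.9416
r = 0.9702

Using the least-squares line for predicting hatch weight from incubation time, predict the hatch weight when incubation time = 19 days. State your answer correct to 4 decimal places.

b = r · sᵧ/sₓ = 0.9702 · 4.9416/2.5635 = 1.870232
a = ȳ − b·x̄ = 13.371429 − 1.870232·21.714286 = -27.239329
ŷ(19) = a + b·19 = -27.239329 + 1.870232·19 = 8.295084

8.2951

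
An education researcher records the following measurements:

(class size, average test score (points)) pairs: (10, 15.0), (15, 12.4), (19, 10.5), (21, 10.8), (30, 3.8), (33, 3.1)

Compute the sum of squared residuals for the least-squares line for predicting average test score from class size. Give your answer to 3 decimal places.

n = 6, Σx = 128, Σy = 55.6, Σxy = 978.6, Σx² = 3116, Σy² = 629.7
Sxx = Σx² − (Σx)²/n = 3116 − 2730.666667 = 385.333333
Sxy = Σxy − (Σx)(Σy)/n = 978.6 − 1186.133333 = -207.533333
Syy = Σy² − (Σy)²/n = 629.7 − 515.226667 = 114.473333
b = Sxy/Sxx = -207.533333/385.333333 = -0.538581
SSE = Syy − b·Sxy = 114.473333 − (-0.538581)·(-207.533333) = 2.699758

2.700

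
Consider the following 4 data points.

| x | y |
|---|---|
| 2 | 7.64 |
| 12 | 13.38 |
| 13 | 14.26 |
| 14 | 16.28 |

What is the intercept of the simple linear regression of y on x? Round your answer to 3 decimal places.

6.187

n = 4, Σx = 41, Σy = 51.56, Σxy = 589.14, Σx² = 513
Sxx = Σx² − (Σx)²/n = 513 − 420.25 = 92.75
Sxy = Σxy − (Σx)(Σy)/n = 589.14 − 528.49 = 60.65
b = Sxy/Sxx = 60.65/92.75 = 0.653908
a = ȳ − b·x̄ = 12.89 − 0.653908·10.25 = 6.187439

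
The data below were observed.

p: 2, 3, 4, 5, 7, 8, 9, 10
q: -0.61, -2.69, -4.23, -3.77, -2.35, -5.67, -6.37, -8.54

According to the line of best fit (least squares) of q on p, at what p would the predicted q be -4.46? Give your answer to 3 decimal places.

6.246

n = 8, Σx = 48, Σy = -34.23, Σxy = -249.6, Σx² = 348
Sxx = Σx² − (Σx)²/n = 348 − 288 = 60
Sxy = Σxy − (Σx)(Σy)/n = -249.6 − (-205.38) = -44.22
b = Sxy/Sxx = -44.22/60 = -0.737
a = ȳ − b·x̄ = -4.27875 − (-0.737)·6 = 0.14325
Set a + b·x = -4.46: x = (-4.46 − 0.14325) / (-0.737) = 6.245929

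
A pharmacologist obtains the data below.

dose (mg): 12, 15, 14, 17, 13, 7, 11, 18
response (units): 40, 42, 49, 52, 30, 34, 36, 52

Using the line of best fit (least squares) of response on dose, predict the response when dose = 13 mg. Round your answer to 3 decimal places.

n = 8, Σx = 107, Σy = 335, Σxy = 4640, Σx² = 1517
Sxx = Σx² − (Σx)²/n = 1517 − 1431.125 = 85.875
Sxy = Σxy − (Σx)(Σy)/n = 4640 − 4480.625 = 159.375
b = Sxy/Sxx = 159.375/85.875 = 1.855895
a = ȳ − b·x̄ = 41.875 − 1.855895·13.375 = 17.052402
ŷ(13) = a + b·13 = 17.052402 + 1.855895·13 = 41.179039

41.179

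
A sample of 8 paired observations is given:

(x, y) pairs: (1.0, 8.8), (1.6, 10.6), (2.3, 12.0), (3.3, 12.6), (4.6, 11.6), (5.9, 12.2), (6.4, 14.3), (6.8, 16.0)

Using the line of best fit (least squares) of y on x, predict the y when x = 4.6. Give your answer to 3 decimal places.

n = 8, Σx = 31.9, Σy = 98.1, Σxy = 420.6, Σx² = 162.91
Sxx = Σx² − (Σx)²/n = 162.91 − 127.20125 = 35.70875
Sxy = Σxy − (Σx)(Σy)/n = 420.6 − 391.17375 = 29.42625
b = Sxy/Sxx = 29.42625/35.70875 = 0.824063
a = ȳ − b·x̄ = 12.2625 − 0.824063·3.9875 = 8.976550
ŷ(4.6) = a + b·4.6 = 8.976550 + 0.824063·4.6 = 12.767238

12.767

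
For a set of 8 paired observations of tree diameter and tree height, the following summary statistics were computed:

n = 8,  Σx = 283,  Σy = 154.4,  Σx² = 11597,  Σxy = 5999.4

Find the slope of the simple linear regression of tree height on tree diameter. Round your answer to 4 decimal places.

0.3389

Sxx = Σx² − (Σx)²/n = 11597 − 10011.125 = 1585.875
Sxy = Σxy − (Σx)(Σy)/n = 5999.4 − 5461.9 = 537.5
b = Sxy/Sxx = 537.5/1585.875 = 0.338930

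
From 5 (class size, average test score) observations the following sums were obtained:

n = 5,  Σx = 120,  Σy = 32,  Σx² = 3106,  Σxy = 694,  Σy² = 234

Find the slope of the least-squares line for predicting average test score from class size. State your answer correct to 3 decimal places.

-0.327

Sxx = Σx² − (Σx)²/n = 3106 − 2880 = 226
Sxy = Σxy − (Σx)(Σy)/n = 694 − 768 = -74
b = Sxy/Sxx = -74/226 = -0.327434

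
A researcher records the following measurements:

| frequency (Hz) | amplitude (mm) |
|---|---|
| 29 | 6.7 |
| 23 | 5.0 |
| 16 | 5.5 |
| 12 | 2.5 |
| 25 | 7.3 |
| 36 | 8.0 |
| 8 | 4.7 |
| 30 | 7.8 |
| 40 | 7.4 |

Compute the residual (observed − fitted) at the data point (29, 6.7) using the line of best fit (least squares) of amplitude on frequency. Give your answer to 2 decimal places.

n = 9, Σx = 219, Σy = 54.9, Σxy = 1465.4, Σx² = 6255
Sxx = Σx² − (Σx)²/n = 6255 − 5329 = 926
Sxy = Σxy − (Σx)(Σy)/n = 1465.4 − 1335.9 = 129.5
b = Sxy/Sxx = 129.5/926 = 0.139849
a = ȳ − b·x̄ = 6.1 − 0.139849·24.333333 = 2.697012
ŷ(29) = 2.697012 + 0.139849·29 = 6.752628
residual = y − ŷ = 6.7 − 6.752628 = -0.052628

-0.05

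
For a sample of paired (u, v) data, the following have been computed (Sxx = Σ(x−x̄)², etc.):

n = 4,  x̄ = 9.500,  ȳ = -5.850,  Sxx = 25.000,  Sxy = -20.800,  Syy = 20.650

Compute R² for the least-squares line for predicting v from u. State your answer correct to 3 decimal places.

R² = Sxy²/(Sxx·Syy) = (-20.8)²/(25·20.65) = 0.838044

0.838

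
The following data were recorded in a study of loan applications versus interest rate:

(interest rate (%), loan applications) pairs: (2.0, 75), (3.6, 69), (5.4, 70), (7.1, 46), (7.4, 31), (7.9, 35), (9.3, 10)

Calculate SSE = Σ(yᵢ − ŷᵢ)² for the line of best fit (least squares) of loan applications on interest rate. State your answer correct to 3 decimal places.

n = 7, Σx = 42.7, Σy = 336, Σxy = 1701.9, Σx² = 300.19, Σy² = 19688
Sxx = Σx² − (Σx)²/n = 300.19 − 260.47 = 39.72
Sxy = Σxy − (Σx)(Σy)/n = 1701.9 − 2049.6 = -347.7
Syy = Σy² − (Σy)²/n = 19688 − 16128 = 3560
b = Sxy/Sxx = -347.7/39.72 = -8.753776
SSE = Syy − b·Sxy = 3560 − (-8.753776)·(-347.7) = 516.311934

516.312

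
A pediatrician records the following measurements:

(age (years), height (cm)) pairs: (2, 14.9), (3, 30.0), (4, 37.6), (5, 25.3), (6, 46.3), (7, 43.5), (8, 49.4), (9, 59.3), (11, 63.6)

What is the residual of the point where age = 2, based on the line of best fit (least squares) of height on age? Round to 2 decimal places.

n = 9, Σx = 55, Σy = 369.9, Σxy = 2607.5, Σx² = 405
Sxx = Σx² − (Σx)²/n = 405 − 336.111111 = 68.888889
Sxy = Σxy − (Σx)(Σy)/n = 2607.5 − 2260.5 = 347
b = Sxy/Sxx = 347/68.888889 = 5.037097
a = ȳ − b·x̄ = 41.1 − 5.037097·6.111111 = 10.317742
ŷ(2) = 10.317742 + 5.037097·2 = 20.391935
residual = y − ŷ = 14.9 − 20.391935 = -5.491935

-5.49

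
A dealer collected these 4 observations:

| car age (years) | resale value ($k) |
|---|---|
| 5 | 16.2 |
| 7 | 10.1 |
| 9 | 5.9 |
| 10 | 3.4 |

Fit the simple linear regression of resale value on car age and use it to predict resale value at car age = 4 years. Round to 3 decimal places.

n = 4, Σx = 31, Σy = 35.6, Σxy = 238.8, Σx² = 255
Sxx = Σx² − (Σx)²/n = 255 − 240.25 = 14.75
Sxy = Σxy − (Σx)(Σy)/n = 238.8 − 275.9 = -37.1
b = Sxy/Sxx = -37.1/14.75 = -2.515254
a = ȳ − b·x̄ = 8.9 − (-2.515254)·7.75 = 28.393220
ŷ(4) = a + b·4 = 28.393220 + (-2.515254)·4 = 18.332203

18.332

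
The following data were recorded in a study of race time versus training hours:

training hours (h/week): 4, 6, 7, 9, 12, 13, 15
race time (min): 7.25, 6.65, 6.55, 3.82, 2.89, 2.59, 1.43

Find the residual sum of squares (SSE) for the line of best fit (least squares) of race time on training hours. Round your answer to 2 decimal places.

n = 7, Σx = 66, Σy = 31.18, Σxy = 238.93, Σx² = 720, Σy² = 171.385
Sxx = Σx² − (Σx)²/n = 720 − 622.285714 = 97.714286
Sxy = Σxy − (Σx)(Σy)/n = 238.93 − 293.982857 = -55.052857
Syy = Σy² − (Σy)²/n = 171.385 − 138.884629 = 32.500371
b = Sxy/Sxx = -55.052857/97.714286 = -0.563406
SSE = Syy − b·Sxy = 32.500371 − (-0.563406)·(-55.052857) = 1.483238

1.48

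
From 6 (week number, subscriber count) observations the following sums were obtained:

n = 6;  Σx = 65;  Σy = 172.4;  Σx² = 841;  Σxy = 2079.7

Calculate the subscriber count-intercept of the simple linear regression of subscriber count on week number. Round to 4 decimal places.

11.9463

Sxx = Σx² − (Σx)²/n = 841 − 704.166667 = 136.833333
Sxy = Σxy − (Σx)(Σy)/n = 2079.7 − 1867.666667 = 212.033333
b = Sxy/Sxx = 212.033333/136.833333 = 1.549574
a = ȳ − b·x̄ = 28.733333 − 1.549574·10.833333 = 11.946285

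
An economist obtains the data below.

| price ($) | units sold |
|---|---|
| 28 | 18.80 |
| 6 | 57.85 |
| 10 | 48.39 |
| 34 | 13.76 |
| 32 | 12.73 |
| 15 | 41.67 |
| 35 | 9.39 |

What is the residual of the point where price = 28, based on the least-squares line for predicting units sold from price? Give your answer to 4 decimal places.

-1.8221

n = 7, Σx = 160, Σy = 202.59, Σxy = 3186.3, Σx² = 4550
Sxx = Σx² − (Σx)²/n = 4550 − 3657.142857 = 892.857143
Sxy = Σxy − (Σx)(Σy)/n = 3186.3 − 4630.628571 = -1444.328571
b = Sxy/Sxx = -1444.328571/892.857143 = -1.617648
a = ȳ − b·x̄ = 28.941429 − (-1.617648)·22.857143 = 65.91624
ŷ(28) = 65.91624 + (-1.617648)·28 = 20.622096
residual = y − ŷ = 18.80 − 20.622096 = -1.822096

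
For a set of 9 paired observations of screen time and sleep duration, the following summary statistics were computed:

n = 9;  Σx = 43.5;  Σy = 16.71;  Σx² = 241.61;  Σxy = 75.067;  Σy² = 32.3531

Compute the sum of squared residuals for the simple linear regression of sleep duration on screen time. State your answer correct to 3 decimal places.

Sxx = Σx² − (Σx)²/n = 241.61 − 210.25 = 31.36
Sxy = Σxy − (Σx)(Σy)/n = 75.067 − 80.765 = -5.698
Syy = Σy² − (Σy)²/n = 32.3531 − 31.0249 = 1.3282
b = Sxy/Sxx = -5.698/31.36 = -0.181696
SSE = Syy − b·Sxy = 1.3282 − (-0.181696)·(-5.698) = 0.292894

0.293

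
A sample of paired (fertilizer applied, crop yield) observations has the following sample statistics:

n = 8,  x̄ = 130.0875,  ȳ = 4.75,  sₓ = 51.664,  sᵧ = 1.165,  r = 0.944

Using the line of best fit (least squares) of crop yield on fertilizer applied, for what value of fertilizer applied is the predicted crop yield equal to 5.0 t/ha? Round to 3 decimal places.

141.832

b = r · sᵧ/sₓ = 0.944 · 1.165/51.664 = 0.021287
a = ȳ − b·x̄ = 4.75 − 0.021287·130.0875 = 1.980857
Set a + b·x = 5.0: x = (5.0 − 1.980857) / 0.021287 = 141.831881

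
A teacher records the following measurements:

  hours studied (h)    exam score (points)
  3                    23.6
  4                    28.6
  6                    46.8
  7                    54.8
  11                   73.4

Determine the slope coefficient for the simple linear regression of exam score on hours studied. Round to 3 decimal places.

n = 5, Σx = 31, Σy = 227.2, Σxy = 1657, Σx² = 231
Sxx = Σx² − (Σx)²/n = 231 − 192.2 = 38.8
Sxy = Σxy − (Σx)(Σy)/n = 1657 − 1408.64 = 248.36
b = Sxy/Sxx = 248.36/38.8 = 6.401031

6.401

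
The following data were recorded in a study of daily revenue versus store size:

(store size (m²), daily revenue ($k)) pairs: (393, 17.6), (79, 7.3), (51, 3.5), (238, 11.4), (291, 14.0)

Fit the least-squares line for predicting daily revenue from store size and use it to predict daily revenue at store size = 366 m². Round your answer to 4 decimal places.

16.6265

n = 5, Σx = 1052, Σy = 53.8, Σxy = 14459.2, Σx² = 304616
Sxx = Σx² − (Σx)²/n = 304616 − 221340.8 = 83275.2
Sxy = Σxy − (Σx)(Σy)/n = 14459.2 − 11319.52 = 3139.68
b = Sxy/Sxx = 3139.68/83275.2 = 0.037702
a = ȳ − b·x̄ = 10.76 − 0.037702·210.4 = 2.827402
ŷ(366) = a + b·366 = 2.827402 + 0.037702·366 = 16.626503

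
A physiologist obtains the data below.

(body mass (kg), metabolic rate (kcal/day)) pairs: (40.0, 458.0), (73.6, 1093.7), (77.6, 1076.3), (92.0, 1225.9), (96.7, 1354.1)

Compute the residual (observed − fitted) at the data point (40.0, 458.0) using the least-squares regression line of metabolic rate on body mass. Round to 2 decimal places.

n = 5, Σx = 379.9, Σy = 5208, Σxy = 426061.47, Σx² = 30853.61
Sxx = Σx² − (Σx)²/n = 30853.61 − 28864.802 = 1988.808
Sxy = Σxy − (Σx)(Σy)/n = 426061.47 − 395703.84 = 30357.63
b = Sxy/Sxx = 30357.63/1988.808 = 15.264234
a = ȳ − b·x̄ = 1041.6 − 15.264234·75.98 = -118.176473
ŷ(40.0) = -118.176473 + 15.264234·40 = 492.392873
residual = y − ŷ = 458.0 − 492.392873 = -34.392873

-34.39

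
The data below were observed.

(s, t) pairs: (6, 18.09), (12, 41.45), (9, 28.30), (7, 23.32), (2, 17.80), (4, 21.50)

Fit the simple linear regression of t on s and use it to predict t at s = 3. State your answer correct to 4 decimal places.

16.8317

n = 6, Σx = 40, Σy = 150.46, Σxy = 1145.48, Σx² = 330
Sxx = Σx² − (Σx)²/n = 330 − 266.666667 = 63.333333
Sxy = Σxy − (Σx)(Σy)/n = 1145.48 − 1003.066667 = 142.413333
b = Sxy/Sxx = 142.413333/63.333333 = 2.248632
a = ȳ − b·x̄ = 25.076667 − 2.248632·6.666667 = 10.085789
ŷ(3) = a + b·3 = 10.085789 + 2.248632·3 = 16.831684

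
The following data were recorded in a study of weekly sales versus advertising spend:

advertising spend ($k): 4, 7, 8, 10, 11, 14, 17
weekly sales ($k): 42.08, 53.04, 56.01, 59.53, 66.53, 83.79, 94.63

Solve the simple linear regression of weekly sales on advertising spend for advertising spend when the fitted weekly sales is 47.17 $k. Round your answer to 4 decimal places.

n = 7, Σx = 71, Σy = 455.61, Σxy = 5096.58, Σx² = 835
Sxx = Σx² − (Σx)²/n = 835 − 720.142857 = 114.857143
Sxy = Σxy − (Σx)(Σy)/n = 5096.58 − 4621.187143 = 475.392857
b = Sxy/Sxx = 475.392857/114.857143 = 4.138993
a = ȳ − b·x̄ = 65.087143 − 4.138993·10.142857 = 23.105933
Set a + b·x = 47.17: x = (47.17 − 23.105933) / 4.138993 = 5.813991

5.8140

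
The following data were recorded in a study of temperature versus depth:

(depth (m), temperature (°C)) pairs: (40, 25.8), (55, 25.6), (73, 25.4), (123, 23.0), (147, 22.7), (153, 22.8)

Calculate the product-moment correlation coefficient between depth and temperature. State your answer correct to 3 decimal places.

n = 6, Σx = 591, Σy = 145.3, Σxy = 13948.5, Σx² = 70101, Σy² = 3530.29
Sxx = Σx² − (Σx)²/n = 70101 − 58213.5 = 11887.5
Sxy = Σxy − (Σx)(Σy)/n = 13948.5 − 14312.05 = -363.55
Syy = Σy² − (Σy)²/n = 3530.29 − 3518.681667 = 11.608333
r = Sxy/√(Sxx·Syy) = -363.55/√(137994.0625) = -363.55/371.475521 = -0.978665

-0.979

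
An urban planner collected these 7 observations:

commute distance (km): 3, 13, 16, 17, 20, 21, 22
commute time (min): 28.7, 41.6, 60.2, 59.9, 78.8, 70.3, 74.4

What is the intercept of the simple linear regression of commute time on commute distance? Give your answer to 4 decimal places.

16.9348

n = 7, Σx = 112, Σy = 413.9, Σxy = 7297.5, Σx² = 2048
Sxx = Σx² − (Σx)²/n = 2048 − 1792 = 256
Sxy = Σxy − (Σx)(Σy)/n = 7297.5 − 6622.4 = 675.1
b = Sxy/Sxx = 675.1/256 = 2.637109
a = ȳ − b·x̄ = 59.128571 − 2.637109·16 = 16.934821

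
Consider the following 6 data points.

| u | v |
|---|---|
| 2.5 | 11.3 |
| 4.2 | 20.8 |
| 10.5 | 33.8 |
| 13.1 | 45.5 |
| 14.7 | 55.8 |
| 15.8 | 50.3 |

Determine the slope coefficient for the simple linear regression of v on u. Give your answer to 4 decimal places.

3.0736

n = 6, Σx = 60.8, Σy = 217.5, Σxy = 2681.56, Σx² = 771.48
Sxx = Σx² − (Σx)²/n = 771.48 − 616.106667 = 155.373333
Sxy = Σxy − (Σx)(Σy)/n = 2681.56 − 2204 = 477.56
b = Sxy/Sxx = 477.56/155.373333 = 3.073629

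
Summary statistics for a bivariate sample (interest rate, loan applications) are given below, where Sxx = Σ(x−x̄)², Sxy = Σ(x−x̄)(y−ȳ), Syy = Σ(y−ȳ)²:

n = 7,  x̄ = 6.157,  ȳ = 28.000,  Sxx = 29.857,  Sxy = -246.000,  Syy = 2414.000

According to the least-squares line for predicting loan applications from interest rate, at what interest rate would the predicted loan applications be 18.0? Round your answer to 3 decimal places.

b = Sxy/Sxx = -246/29.857 = -8.239274
a = ȳ − b·x̄ = 28 − (-8.239274)·6.157 = 78.729209
Set a + b·x = 18.0: x = (18.0 − 78.729209) / (-8.239274) = 7.370699

7.371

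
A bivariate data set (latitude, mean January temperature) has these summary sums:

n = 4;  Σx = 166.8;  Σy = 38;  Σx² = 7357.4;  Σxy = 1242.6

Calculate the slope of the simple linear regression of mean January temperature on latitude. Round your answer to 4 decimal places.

Sxx = Σx² − (Σx)²/n = 7357.4 − 6955.56 = 401.84
Sxy = Σxy − (Σx)(Σy)/n = 1242.6 − 1584.6 = -342
b = Sxy/Sxx = -342/401.84 = -0.851085

-0.8511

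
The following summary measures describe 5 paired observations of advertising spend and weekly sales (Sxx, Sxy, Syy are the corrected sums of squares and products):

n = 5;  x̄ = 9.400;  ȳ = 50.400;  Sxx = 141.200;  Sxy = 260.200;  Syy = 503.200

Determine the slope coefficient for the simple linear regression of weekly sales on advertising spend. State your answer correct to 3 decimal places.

b = Sxy/Sxx = 260.2/141.2 = 1.842776

1.843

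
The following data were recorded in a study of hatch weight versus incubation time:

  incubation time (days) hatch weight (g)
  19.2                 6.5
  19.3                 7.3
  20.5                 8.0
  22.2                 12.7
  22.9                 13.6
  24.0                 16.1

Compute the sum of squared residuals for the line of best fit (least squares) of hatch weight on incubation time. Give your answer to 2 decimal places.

1.62

n = 6, Σx = 128.1, Σy = 64.2, Σxy = 1409.47, Σx² = 2754.63, Σy² = 765
Sxx = Σx² − (Σx)²/n = 2754.63 − 2734.935 = 19.695
Sxy = Σxy − (Σx)(Σy)/n = 1409.47 − 1370.67 = 38.8
Syy = Σy² − (Σy)²/n = 765 − 686.94 = 78.06
b = Sxy/Sxx = 38.8/19.695 = 1.970043
SSE = Syy − b·Sxy = 78.06 − 1.970043·38.8 = 1.622325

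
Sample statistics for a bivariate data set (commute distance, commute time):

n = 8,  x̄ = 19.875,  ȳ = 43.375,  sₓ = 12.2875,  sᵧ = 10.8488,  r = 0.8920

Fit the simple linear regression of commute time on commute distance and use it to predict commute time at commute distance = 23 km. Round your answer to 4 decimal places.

45.8361

b = r · sᵧ/sₓ = 0.892 · 10.8488/12.2875 = 0.787559
a = ȳ − b·x̄ = 43.375 − 0.787559·19.875 = 27.722267
ŷ(23) = a + b·23 = 27.722267 + 0.787559·23 = 45.836121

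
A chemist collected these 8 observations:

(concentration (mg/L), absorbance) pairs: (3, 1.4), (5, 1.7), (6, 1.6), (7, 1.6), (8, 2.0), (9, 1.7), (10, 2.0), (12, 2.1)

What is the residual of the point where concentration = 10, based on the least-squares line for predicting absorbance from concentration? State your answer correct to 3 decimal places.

0.054

n = 8, Σx = 60, Σy = 14.1, Σxy = 110, Σx² = 508
Sxx = Σx² − (Σx)²/n = 508 − 450 = 58
Sxy = Σxy − (Σx)(Σy)/n = 110 − 105.75 = 4.25
b = Sxy/Sxx = 4.25/58 = 0.073276
a = ȳ − b·x̄ = 1.7625 − 0.073276·7.5 = 1.212931
ŷ(10) = 1.212931 + 0.073276·10 = 1.945690
residual = y − ŷ = 2.0 − 1.945690 = 0.054310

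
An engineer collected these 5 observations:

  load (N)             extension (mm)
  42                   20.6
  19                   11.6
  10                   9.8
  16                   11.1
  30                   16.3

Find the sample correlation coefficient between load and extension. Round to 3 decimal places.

0.994

n = 5, Σx = 117, Σy = 69.4, Σxy = 1850.2, Σx² = 3381, Σy² = 1043.86
Sxx = Σx² − (Σx)²/n = 3381 − 2737.8 = 643.2
Sxy = Σxy − (Σx)(Σy)/n = 1850.2 − 1623.96 = 226.24
Syy = Σy² − (Σy)²/n = 1043.86 − 963.272 = 80.588
r = Sxy/√(Sxx·Syy) = 226.24/√(51834.2016) = 226.24/227.671258 = 0.993713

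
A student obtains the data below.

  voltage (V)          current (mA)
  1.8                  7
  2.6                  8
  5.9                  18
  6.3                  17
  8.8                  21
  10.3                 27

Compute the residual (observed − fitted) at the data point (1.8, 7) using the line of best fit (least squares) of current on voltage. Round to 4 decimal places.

n = 6, Σx = 35.7, Σy = 98, Σxy = 709.6, Σx² = 268.03
Sxx = Σx² − (Σx)²/n = 268.03 − 212.415 = 55.615
Sxy = Σxy − (Σx)(Σy)/n = 709.6 − 583.1 = 126.5
b = Sxy/Sxx = 126.5/55.615 = 2.274566
a = ȳ − b·x̄ = 16.333333 − 2.274566·5.95 = 2.799664
ŷ(1.8) = 2.799664 + 2.274566·1.8 = 6.893884
residual = y − ŷ = 7 − 6.893884 = 0.106116

0.1061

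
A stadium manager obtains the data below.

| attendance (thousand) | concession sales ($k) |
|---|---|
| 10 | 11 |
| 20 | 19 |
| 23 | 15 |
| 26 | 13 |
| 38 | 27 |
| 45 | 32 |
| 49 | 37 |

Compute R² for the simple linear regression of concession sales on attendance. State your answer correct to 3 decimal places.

n = 7, Σx = 211, Σy = 154, Σxy = 5452, Σx² = 7575, Σy² = 3998
Sxx = Σx² − (Σx)²/n = 7575 − 6360.142857 = 1214.857143
Sxy = Σxy − (Σx)(Σy)/n = 5452 − 4642 = 810
Syy = Σy² − (Σy)²/n = 3998 − 3388 = 610
R² = Sxy²/(Sxx·Syy) = (810)²/(1214.857143·610) = 0.885350

0.885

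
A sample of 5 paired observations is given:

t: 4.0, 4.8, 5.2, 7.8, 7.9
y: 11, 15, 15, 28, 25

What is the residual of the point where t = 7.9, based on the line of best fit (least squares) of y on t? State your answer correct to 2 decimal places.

n = 5, Σx = 29.7, Σy = 94, Σxy = 609.9, Σx² = 189.33
Sxx = Σx² − (Σx)²/n = 189.33 − 176.418 = 12.912
Sxy = Σxy − (Σx)(Σy)/n = 609.9 − 558.36 = 51.54
b = Sxy/Sxx = 51.54/12.912 = 3.991636
a = ȳ − b·x̄ = 18.8 − 3.991636·5.94 = -4.910316
ŷ(7.9) = -4.910316 + 3.991636·7.9 = 26.623606
residual = y − ŷ = 25 − 26.623606 = -1.623606

-1.62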